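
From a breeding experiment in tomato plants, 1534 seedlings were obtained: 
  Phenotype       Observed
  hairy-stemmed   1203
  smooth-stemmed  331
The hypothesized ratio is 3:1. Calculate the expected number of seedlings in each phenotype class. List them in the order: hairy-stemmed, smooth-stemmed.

The 3:1 ratio has 4 parts, so with N = 1534 the expected counts are:
  hairy-stemmed: 1534 × 3/4 = 1150.5
  smooth-stemmed: 1534 × 1/4 = 383.5

1150.5, 383.5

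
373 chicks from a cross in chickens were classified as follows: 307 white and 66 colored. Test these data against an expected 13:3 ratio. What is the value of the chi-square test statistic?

0.273

Total ratio parts = 16. Expected numbers out of 373:
  white: 373 × 13/16 = 303.0625
  colored: 373 × 3/16 = 69.9375
χ² = Σ (O − E)² / E
  white: (307 − 303.0625)² / 303.0625 = 0.0512
  colored: (66 − 69.9375)² / 69.9375 = 0.2217
χ² = 0.0512 + 0.2217 = 0.2729 ≈ 0.273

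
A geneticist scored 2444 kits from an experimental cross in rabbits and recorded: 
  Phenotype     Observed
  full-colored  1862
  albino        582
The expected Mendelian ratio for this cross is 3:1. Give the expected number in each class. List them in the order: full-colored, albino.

1833, 611

Expected counts for N = 2444 under a 3:1 ratio (total parts = 4):
  full-colored: 2444 × 3/4 = 1833
  albino: 2444 × 1/4 = 611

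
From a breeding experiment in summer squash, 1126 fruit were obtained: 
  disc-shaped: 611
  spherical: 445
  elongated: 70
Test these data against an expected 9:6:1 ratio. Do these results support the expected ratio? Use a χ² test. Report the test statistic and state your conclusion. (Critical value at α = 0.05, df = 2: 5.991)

2.018; consistent

Expected counts for N = 1126 under a 9:6:1 ratio (total parts = 16):
  disc-shaped: 1126 × 9/16 = 633.375
  spherical: 1126 × 6/16 = 422.25
  elongated: 1126 × 1/16 = 70.375
χ² = Σ (O − E)² / E
  disc-shaped: (611 − 633.375)² / 633.375 = 0.7904
  spherical: (445 − 422.25)² / 422.25 = 1.2257
  elongated: (70 − 70.375)² / 70.375 = 0.0020
χ² = 0.7904 + 1.2257 + 0.0020 = 2.0181 ≈ 2.018
Degrees of freedom = 3 − 1 = 2; critical value at α = 0.05 is 5.991.
Since 2.018 < 5.991, we fail to reject the null hypothesis — the data are consistent with the 9:6:1 ratio.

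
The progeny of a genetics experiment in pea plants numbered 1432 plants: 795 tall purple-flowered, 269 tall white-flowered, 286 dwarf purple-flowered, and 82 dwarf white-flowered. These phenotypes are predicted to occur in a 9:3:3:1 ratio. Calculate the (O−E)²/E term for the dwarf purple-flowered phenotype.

Total ratio parts = 16. Expected numbers out of 1432:
  tall purple-flowered: 1432 × 9/16 = 805.5
  tall white-flowered: 1432 × 3/16 = 268.5
  dwarf purple-flowered: 1432 × 3/16 = 268.5
  dwarf white-flowered: 1432 × 1/16 = 89.5
Contribution of dwarf purple-flowered: (286 − 268.5)² / 268.5 = 1.1406

1.141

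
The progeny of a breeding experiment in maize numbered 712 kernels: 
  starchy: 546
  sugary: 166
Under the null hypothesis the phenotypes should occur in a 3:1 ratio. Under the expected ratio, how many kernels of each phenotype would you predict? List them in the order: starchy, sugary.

534, 178

The 3:1 ratio has 4 parts, so with N = 712 the expected counts are:
  starchy: 712 × 3/4 = 534
  sugary: 712 × 1/4 = 178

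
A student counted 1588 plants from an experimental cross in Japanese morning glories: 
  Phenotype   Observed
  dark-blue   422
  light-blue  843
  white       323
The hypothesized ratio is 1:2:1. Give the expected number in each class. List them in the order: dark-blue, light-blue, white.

397, 794, 397

Total ratio parts = 4. Expected numbers out of 1588:
  dark-blue: 1588 × 1/4 = 397
  light-blue: 1588 × 2/4 = 794
  white: 1588 × 1/4 = 397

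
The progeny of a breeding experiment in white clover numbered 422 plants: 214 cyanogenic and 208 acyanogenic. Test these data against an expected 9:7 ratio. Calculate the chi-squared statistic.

5.261

Total ratio parts = 16. Expected numbers out of 422:
  cyanogenic: 422 × 9/16 = 237.375
  acyanogenic: 422 × 7/16 = 184.625
χ² = Σ (O − E)² / E
  cyanogenic: (214 − 237.375)² / 237.375 = 2.3018
  acyanogenic: (208 − 184.625)² / 184.625 = 2.9595
χ² = 2.3018 + 2.9595 = 5.2613 ≈ 5.261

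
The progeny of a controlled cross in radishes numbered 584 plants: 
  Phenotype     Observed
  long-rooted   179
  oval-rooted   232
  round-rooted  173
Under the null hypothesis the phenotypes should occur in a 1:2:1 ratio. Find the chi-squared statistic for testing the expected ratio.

24.781

Total ratio parts = 4. Expected numbers out of 584:
  long-rooted: 584 × 1/4 = 146
  oval-rooted: 584 × 2/4 = 292
  round-rooted: 584 × 1/4 = 146
χ² = Σ (O − E)² / E
  long-rooted: (179 − 146)² / 146 = 7.4589
  oval-rooted: (232 − 292)² / 292 = 12.3288
  round-rooted: (173 − 146)² / 146 = 4.9932
χ² = 7.4589 + 12.3288 + 4.9932 = 24.7809 ≈ 24.781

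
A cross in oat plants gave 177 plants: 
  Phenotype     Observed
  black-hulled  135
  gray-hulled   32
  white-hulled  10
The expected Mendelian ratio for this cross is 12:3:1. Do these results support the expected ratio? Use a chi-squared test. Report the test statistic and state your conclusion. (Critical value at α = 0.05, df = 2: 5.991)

Under the 12:3:1 hypothesis (Σ ratio = 16, N = 177):
  black-hulled: 177 × 12/16 = 132.75
  gray-hulled: 177 × 3/16 = 33.1875
  white-hulled: 177 × 1/16 = 11.0625
χ² = Σ (O − E)² / E
  black-hulled: (135 − 132.75)² / 132.75 = 0.0381
  gray-hulled: (32 − 33.1875)² / 33.1875 = 0.0425
  white-hulled: (10 − 11.0625)² / 11.0625 = 0.1020
χ² = 0.0381 + 0.0425 + 0.1020 = 0.1826 ≈ 0.183
Degrees of freedom = 3 − 1 = 2; critical value at α = 0.05 is 5.991.
Since 0.183 < 5.991, we fail to reject the null hypothesis — the data are consistent with the 12:3:1 ratio.

0.183; consistent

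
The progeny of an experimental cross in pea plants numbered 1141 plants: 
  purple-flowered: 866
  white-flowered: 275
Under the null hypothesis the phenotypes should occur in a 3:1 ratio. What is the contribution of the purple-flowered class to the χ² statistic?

Under the 3:1 hypothesis (Σ ratio = 4, N = 1141):
  purple-flowered: 1141 × 3/4 = 855.75
  white-flowered: 1141 × 1/4 = 285.25
Contribution of purple-flowered: (866 − 855.75)² / 855.75 = 0.1228

0.123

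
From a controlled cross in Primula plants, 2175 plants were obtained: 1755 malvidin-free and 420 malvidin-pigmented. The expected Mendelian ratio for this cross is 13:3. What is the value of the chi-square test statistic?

Under the 13:3 hypothesis (Σ ratio = 16, N = 2175):
  malvidin-free: 2175 × 13/16 = 1767.1875
  malvidin-pigmented: 2175 × 3/16 = 407.8125
χ² = Σ (O − E)² / E
  malvidin-free: (1755 − 1767.1875)² / 1767.1875 = 0.0841
  malvidin-pigmented: (420 − 407.8125)² / 407.8125 = 0.3642
χ² = 0.0841 + 0.3642 = 0.4483 ≈ 0.448

0.448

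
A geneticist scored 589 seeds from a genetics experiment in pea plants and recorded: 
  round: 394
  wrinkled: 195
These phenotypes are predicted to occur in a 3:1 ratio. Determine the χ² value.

Expected counts for N = 589 under a 3:1 ratio (total parts = 4):
  round: 589 × 3/4 = 441.75
  wrinkled: 589 × 1/4 = 147.25
χ² = Σ (O − E)² / E
  round: (394 − 441.75)² / 441.75 = 5.1614
  wrinkled: (195 − 147.25)² / 147.25 = 15.4843
χ² = 5.1614 + 15.4843 = 20.6457 ≈ 20.646

20.646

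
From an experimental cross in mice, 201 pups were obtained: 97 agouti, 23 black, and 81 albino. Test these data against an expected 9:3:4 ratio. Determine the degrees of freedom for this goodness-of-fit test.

2

A goodness-of-fit test with 3 phenotype classes has df = 3 − 1 = 2.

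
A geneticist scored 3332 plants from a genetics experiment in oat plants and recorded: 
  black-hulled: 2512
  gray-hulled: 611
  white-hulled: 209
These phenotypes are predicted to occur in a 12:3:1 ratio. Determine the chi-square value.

0.373

The 12:3:1 ratio has 16 parts, so with N = 3332 the expected counts are:
  black-hulled: 3332 × 12/16 = 2499
  gray-hulled: 3332 × 3/16 = 624.75
  white-hulled: 3332 × 1/16 = 208.25
χ² = Σ (O − E)² / E
  black-hulled: (2512 − 2499)² / 2499 = 0.0676
  gray-hulled: (611 − 624.75)² / 624.75 = 0.3026
  white-hulled: (209 − 208.25)² / 208.25 = 0.0027
χ² = 0.0676 + 0.3026 + 0.0027 = 0.3729 ≈ 0.373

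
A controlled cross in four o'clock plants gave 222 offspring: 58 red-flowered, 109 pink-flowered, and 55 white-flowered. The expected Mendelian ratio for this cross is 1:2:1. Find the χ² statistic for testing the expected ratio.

0.153

Under the 1:2:1 hypothesis (Σ ratio = 4, N = 222):
  red-flowered: 222 × 1/4 = 55.5
  pink-flowered: 222 × 2/4 = 111
  white-flowered: 222 × 1/4 = 55.5
χ² = Σ (O − E)² / E
  red-flowered: (58 − 55.5)² / 55.5 = 0.1126
  pink-flowered: (109 − 111)² / 111 = 0.0360
  white-flowered: (55 − 55.5)² / 55.5 = 0.0045
χ² = 0.1126 + 0.0360 + 0.0045 = 0.1531 ≈ 0.153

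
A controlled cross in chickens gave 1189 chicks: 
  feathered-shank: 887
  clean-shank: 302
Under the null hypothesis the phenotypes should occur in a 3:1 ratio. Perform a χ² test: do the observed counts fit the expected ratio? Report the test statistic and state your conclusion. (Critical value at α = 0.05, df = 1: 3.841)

0.101; consistent

The 3:1 ratio has 4 parts, so with N = 1189 the expected counts are:
  feathered-shank: 1189 × 3/4 = 891.75
  clean-shank: 1189 × 1/4 = 297.25
χ² = Σ (O − E)² / E
  feathered-shank: (887 − 891.75)² / 891.75 = 0.0253
  clean-shank: (302 − 297.25)² / 297.25 = 0.0759
χ² = 0.0253 + 0.0759 = 0.1012 ≈ 0.101
Degrees of freedom = 2 − 1 = 1; critical value at α = 0.05 is 3.841.
Since 0.101 < 3.841, we fail to reject the null hypothesis — the data are consistent with the 3:1 ratio.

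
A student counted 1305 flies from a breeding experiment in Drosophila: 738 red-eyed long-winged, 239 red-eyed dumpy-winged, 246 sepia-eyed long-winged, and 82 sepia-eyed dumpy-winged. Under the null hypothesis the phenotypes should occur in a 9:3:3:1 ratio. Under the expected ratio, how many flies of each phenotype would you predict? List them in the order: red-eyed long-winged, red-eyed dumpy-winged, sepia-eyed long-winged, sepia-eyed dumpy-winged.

Expected counts for N = 1305 under a 9:3:3:1 ratio (total parts = 16):
  red-eyed long-winged: 1305 × 9/16 = 734.0625
  red-eyed dumpy-winged: 1305 × 3/16 = 244.6875
  sepia-eyed long-winged: 1305 × 3/16 = 244.6875
  sepia-eyed dumpy-winged: 1305 × 1/16 = 81.5625

734.0625, 244.6875, 244.6875, 81.5625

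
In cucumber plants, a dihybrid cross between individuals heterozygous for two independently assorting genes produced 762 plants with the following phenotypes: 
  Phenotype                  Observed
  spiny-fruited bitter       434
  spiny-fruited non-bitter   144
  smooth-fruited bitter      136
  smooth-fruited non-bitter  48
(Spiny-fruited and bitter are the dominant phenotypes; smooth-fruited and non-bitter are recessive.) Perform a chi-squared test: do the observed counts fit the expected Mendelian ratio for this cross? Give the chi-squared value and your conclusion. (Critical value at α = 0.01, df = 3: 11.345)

A dihybrid F₂ with independent assortment and complete dominance at both loci gives a 9:3:3:1 phenotypic ratio.
Expected counts for N = 762 under a 9:3:3:1 ratio (total parts = 16):
  spiny-fruited bitter: 762 × 9/16 = 428.625
  spiny-fruited non-bitter: 762 × 3/16 = 142.875
  smooth-fruited bitter: 762 × 3/16 = 142.875
  smooth-fruited non-bitter: 762 × 1/16 = 47.625
χ² = Σ (O − E)² / E
  spiny-fruited bitter: (434 − 428.625)² / 428.625 = 0.0674
  spiny-fruited non-bitter: (144 − 142.875)² / 142.875 = 0.0089
  smooth-fruited bitter: (136 − 142.875)² / 142.875 = 0.3308
  smooth-fruited non-bitter: (48 − 47.625)² / 47.625 = 0.0030
χ² = 0.0674 + 0.0089 + 0.3308 + 0.0030 = 0.4101 ≈ 0.410
Degrees of freedom = 4 − 1 = 3; critical value at α = 0.01 is 11.345.
Since 0.410 < 11.345, we fail to reject the null hypothesis — the data are consistent with the 9:3:3:1 ratio.

0.410; consistent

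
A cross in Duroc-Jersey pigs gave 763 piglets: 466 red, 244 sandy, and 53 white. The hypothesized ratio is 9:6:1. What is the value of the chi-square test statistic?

9.951

Expected counts for N = 763 under a 9:6:1 ratio (total parts = 16):
  red: 763 × 9/16 = 429.1875
  sandy: 763 × 6/16 = 286.125
  white: 763 × 1/16 = 47.6875
χ² = Σ (O − E)² / E
  red: (466 − 429.1875)² / 429.1875 = 3.1575
  sandy: (244 − 286.125)² / 286.125 = 6.2019
  white: (53 − 47.6875)² / 47.6875 = 0.5918
χ² = 3.1575 + 6.2019 + 0.5918 = 9.9512 ≈ 9.951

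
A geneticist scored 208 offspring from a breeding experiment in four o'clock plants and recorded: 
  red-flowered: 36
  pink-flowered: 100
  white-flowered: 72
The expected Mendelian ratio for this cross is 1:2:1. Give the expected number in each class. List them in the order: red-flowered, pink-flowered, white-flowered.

52, 104, 52

Total ratio parts = 4. Expected numbers out of 208:
  red-flowered: 208 × 1/4 = 52
  pink-flowered: 208 × 2/4 = 104
  white-flowered: 208 × 1/4 = 52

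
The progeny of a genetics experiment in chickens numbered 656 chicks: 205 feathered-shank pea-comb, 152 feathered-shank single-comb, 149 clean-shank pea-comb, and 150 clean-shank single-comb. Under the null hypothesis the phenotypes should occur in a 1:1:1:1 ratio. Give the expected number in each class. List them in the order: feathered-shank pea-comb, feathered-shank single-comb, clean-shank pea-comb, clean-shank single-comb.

Under the 1:1:1:1 hypothesis (Σ ratio = 4, N = 656):
  feathered-shank pea-comb: 656 × 1/4 = 164
  feathered-shank single-comb: 656 × 1/4 = 164
  clean-shank pea-comb: 656 × 1/4 = 164
  clean-shank single-comb: 656 × 1/4 = 164

164, 164, 164, 164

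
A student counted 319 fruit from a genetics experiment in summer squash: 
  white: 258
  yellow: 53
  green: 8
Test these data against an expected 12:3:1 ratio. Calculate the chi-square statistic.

9.393

The 12:3:1 ratio has 16 parts, so with N = 319 the expected counts are:
  white: 319 × 12/16 = 239.25
  yellow: 319 × 3/16 = 59.8125
  green: 319 × 1/16 = 19.9375
χ² = Σ (O − E)² / E
  white: (258 − 239.25)² / 239.25 = 1.4694
  yellow: (53 − 59.8125)² / 59.8125 = 0.7759
  green: (8 − 19.9375)² / 19.9375 = 7.1475
χ² = 1.4694 + 0.7759 + 7.1475 = 9.3928 ≈ 9.393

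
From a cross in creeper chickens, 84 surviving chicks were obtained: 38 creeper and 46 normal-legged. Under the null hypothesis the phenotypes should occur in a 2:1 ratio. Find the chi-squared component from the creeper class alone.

Total ratio parts = 3. Expected numbers out of 84:
  creeper: 84 × 2/3 = 56
  normal-legged: 84 × 1/3 = 28
Contribution of creeper: (38 − 56)² / 56 = 5.7857

5.786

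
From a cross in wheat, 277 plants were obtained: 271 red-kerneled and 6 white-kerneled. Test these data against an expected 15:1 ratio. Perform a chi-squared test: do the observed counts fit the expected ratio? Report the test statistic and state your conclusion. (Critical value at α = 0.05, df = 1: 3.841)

7.885; not consistent

Under the 15:1 hypothesis (Σ ratio = 16, N = 277):
  red-kerneled: 277 × 15/16 = 259.6875
  white-kerneled: 277 × 1/16 = 17.3125
χ² = Σ (O − E)² / E
  red-kerneled: (271 − 259.6875)² / 259.6875 = 0.4928
  white-kerneled: (6 − 17.3125)² / 17.3125 = 7.3919
χ² = 0.4928 + 7.3919 = 7.8847 ≈ 7.885
Degrees of freedom = 2 − 1 = 1; critical value at α = 0.05 is 3.841.
Since 7.885 > 3.841, we reject the null hypothesis — the data do not fit the 15:1 ratio.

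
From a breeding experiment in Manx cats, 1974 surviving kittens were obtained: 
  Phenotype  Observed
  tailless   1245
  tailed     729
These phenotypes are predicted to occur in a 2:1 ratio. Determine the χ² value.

11.492

Under the 2:1 hypothesis (Σ ratio = 3, N = 1974):
  tailless: 1974 × 2/3 = 1316
  tailed: 1974 × 1/3 = 658
χ² = Σ (O − E)² / E
  tailless: (1245 − 1316)² / 1316 = 3.8305
  tailed: (729 − 658)² / 658 = 7.6611
χ² = 3.8305 + 7.6611 = 11.4916 ≈ 11.492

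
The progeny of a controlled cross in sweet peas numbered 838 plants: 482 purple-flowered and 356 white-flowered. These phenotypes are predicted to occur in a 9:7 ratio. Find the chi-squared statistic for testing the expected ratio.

Expected counts for N = 838 under a 9:7 ratio (total parts = 16):
  purple-flowered: 838 × 9/16 = 471.375
  white-flowered: 838 × 7/16 = 366.625
χ² = Σ (O − E)² / E
  purple-flowered: (482 − 471.375)² / 471.375 = 0.2395
  white-flowered: (356 − 366.625)² / 366.625 = 0.3079
χ² = 0.2395 + 0.3079 = 0.5474 ≈ 0.547

0.547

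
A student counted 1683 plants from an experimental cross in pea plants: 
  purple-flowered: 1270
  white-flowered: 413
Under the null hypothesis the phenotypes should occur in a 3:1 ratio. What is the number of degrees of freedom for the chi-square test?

A goodness-of-fit test with 2 phenotype classes has df = 2 − 1 = 1.

1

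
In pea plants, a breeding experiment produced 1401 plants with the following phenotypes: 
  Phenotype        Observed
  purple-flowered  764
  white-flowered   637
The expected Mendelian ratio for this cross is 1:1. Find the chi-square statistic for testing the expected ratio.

The 1:1 ratio has 2 parts, so with N = 1401 the expected counts are:
  purple-flowered: 1401 × 1/2 = 700.5
  white-flowered: 1401 × 1/2 = 700.5
χ² = Σ (O − E)² / E
  purple-flowered: (764 − 700.5)² / 700.5 = 5.7562
  white-flowered: (637 − 700.5)² / 700.5 = 5.7562
χ² = 5.7562 + 5.7562 = 11.5124 ≈ 11.512

11.512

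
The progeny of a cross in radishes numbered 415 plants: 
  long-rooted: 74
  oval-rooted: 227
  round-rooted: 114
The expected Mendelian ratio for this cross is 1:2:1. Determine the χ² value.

Total ratio parts = 4. Expected numbers out of 415:
  long-rooted: 415 × 1/4 = 103.75
  oval-rooted: 415 × 2/4 = 207.5
  round-rooted: 415 × 1/4 = 103.75
χ² = Σ (O − E)² / E
  long-rooted: (74 − 103.75)² / 103.75 = 8.5307
  oval-rooted: (227 − 207.5)² / 207.5 = 1.8325
  round-rooted: (114 − 103.75)² / 103.75 = 1.0127
χ² = 8.5307 + 1.8325 + 1.0127 = 11.3759 ≈ 11.376

11.376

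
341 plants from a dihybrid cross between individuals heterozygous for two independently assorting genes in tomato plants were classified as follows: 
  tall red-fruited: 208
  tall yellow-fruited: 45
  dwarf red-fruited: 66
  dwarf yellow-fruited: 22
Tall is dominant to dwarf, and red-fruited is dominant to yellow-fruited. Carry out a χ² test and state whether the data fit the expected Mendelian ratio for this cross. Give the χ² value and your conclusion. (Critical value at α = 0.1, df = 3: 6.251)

A dihybrid F₂ with independent assortment and complete dominance at both loci gives a 9:3:3:1 phenotypic ratio.
Under the 9:3:3:1 hypothesis (Σ ratio = 16, N = 341):
  tall red-fruited: 341 × 9/16 = 191.8125
  tall yellow-fruited: 341 × 3/16 = 63.9375
  dwarf red-fruited: 341 × 3/16 = 63.9375
  dwarf yellow-fruited: 341 × 1/16 = 21.3125
χ² = Σ (O − E)² / E
  tall red-fruited: (208 − 191.8125)² / 191.8125 = 1.3661
  tall yellow-fruited: (45 − 63.9375)² / 63.9375 = 5.6091
  dwarf red-fruited: (66 − 63.9375)² / 63.9375 = 0.0665
  dwarf yellow-fruited: (22 − 21.3125)² / 21.3125 = 0.0222
χ² = 1.3661 + 5.6091 + 0.0665 + 0.0222 = 7.0639 ≈ 7.064
Degrees of freedom = 4 − 1 = 3; critical value at α = 0.1 is 6.251.
Since 7.064 > 6.251, we reject the null hypothesis — the data do not fit the 9:3:3:1 ratio.

7.064; not consistent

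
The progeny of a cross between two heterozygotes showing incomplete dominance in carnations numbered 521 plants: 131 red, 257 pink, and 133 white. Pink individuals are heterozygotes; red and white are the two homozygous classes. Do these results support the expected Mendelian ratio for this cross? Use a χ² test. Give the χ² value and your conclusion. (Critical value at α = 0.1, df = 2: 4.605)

0.109; consistent

With incomplete dominance, a heterozygote × heterozygote cross gives a 1:2:1 phenotypic ratio.
Under the 1:2:1 hypothesis (Σ ratio = 4, N = 521):
  red: 521 × 1/4 = 130.25
  pink: 521 × 2/4 = 260.5
  white: 521 × 1/4 = 130.25
χ² = Σ (O − E)² / E
  red: (131 − 130.25)² / 130.25 = 0.0043
  pink: (257 − 260.5)² / 260.5 = 0.0470
  white: (133 − 130.25)² / 130.25 = 0.0581
χ² = 0.0043 + 0.0470 + 0.0581 = 0.1094 ≈ 0.109
Degrees of freedom = 3 − 1 = 2; critical value at α = 0.1 is 4.605.
Since 0.109 < 4.605, we fail to reject the null hypothesis — the data are consistent with the 1:2:1 ratio.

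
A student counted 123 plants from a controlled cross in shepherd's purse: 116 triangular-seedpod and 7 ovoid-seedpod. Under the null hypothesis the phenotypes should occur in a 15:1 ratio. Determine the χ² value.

Total ratio parts = 16. Expected numbers out of 123:
  triangular-seedpod: 123 × 15/16 = 115.3125
  ovoid-seedpod: 123 × 1/16 = 7.6875
χ² = Σ (O − E)² / E
  triangular-seedpod: (116 − 115.3125)² / 115.3125 = 0.0041
  ovoid-seedpod: (7 − 7.6875)² / 7.6875 = 0.0615
χ² = 0.0041 + 0.0615 = 0.0656 ≈ 0.066

0.066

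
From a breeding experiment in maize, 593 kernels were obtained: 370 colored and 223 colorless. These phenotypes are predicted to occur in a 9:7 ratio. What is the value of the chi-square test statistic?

The 9:7 ratio has 16 parts, so with N = 593 the expected counts are:
  colored: 593 × 9/16 = 333.5625
  colorless: 593 × 7/16 = 259.4375
χ² = Σ (O − E)² / E
  colored: (370 − 333.5625)² / 333.5625 = 3.9803
  colorless: (223 − 259.4375)² / 259.4375 = 5.1176
χ² = 3.9803 + 5.1176 = 9.0979 ≈ 9.098

9.098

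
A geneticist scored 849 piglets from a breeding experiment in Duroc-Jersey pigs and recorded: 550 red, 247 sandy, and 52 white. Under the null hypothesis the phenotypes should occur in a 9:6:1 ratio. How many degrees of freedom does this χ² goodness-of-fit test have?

A goodness-of-fit test with 3 phenotype classes has df = 3 − 1 = 2.

2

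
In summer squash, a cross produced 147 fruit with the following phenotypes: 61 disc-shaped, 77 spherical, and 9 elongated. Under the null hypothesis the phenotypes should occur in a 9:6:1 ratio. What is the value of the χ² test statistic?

14.373

Under the 9:6:1 hypothesis (Σ ratio = 16, N = 147):
  disc-shaped: 147 × 9/16 = 82.6875
  spherical: 147 × 6/16 = 55.125
  elongated: 147 × 1/16 = 9.1875
χ² = Σ (O − E)² / E
  disc-shaped: (61 − 82.6875)² / 82.6875 = 5.6883
  spherical: (77 − 55.125)² / 55.125 = 8.6806
  elongated: (9 − 9.1875)² / 9.1875 = 0.0038
χ² = 5.6883 + 8.6806 + 0.0038 = 14.3727 ≈ 14.373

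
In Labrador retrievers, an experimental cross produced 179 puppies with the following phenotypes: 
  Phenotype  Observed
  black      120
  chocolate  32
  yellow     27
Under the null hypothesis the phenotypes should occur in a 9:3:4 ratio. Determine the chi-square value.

Expected counts for N = 179 under a 9:3:4 ratio (total parts = 16):
  black: 179 × 9/16 = 100.6875
  chocolate: 179 × 3/16 = 33.5625
  yellow: 179 × 4/16 = 44.75
χ² = Σ (O − E)² / E
  black: (120 − 100.6875)² / 100.6875 = 3.7043
  chocolate: (32 − 33.5625)² / 33.5625 = 0.0727
  yellow: (27 − 44.75)² / 44.75 = 7.0405
χ² = 3.7043 + 0.0727 + 7.0405 = 10.8175 ≈ 10.818

10.818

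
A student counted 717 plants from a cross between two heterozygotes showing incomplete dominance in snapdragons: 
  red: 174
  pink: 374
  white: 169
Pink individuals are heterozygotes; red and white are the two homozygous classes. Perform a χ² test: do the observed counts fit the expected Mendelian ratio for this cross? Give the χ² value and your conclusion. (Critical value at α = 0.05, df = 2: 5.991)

With incomplete dominance, a heterozygote × heterozygote cross gives a 1:2:1 phenotypic ratio.
Total ratio parts = 4. Expected numbers out of 717:
  red: 717 × 1/4 = 179.25
  pink: 717 × 2/4 = 358.5
  white: 717 × 1/4 = 179.25
χ² = Σ (O − E)² / E
  red: (174 − 179.25)² / 179.25 = 0.1538
  pink: (374 − 358.5)² / 358.5 = 0.6702
  white: (169 − 179.25)² / 179.25 = 0.5861
χ² = 0.1538 + 0.6702 + 0.5861 = 1.4101 ≈ 1.410
Degrees of freedom = 3 − 1 = 2; critical value at α = 0.05 is 5.991.
Since 1.410 < 5.991, we fail to reject the null hypothesis — the data are consistent with the 1:2:1 ratio.

1.410; consistent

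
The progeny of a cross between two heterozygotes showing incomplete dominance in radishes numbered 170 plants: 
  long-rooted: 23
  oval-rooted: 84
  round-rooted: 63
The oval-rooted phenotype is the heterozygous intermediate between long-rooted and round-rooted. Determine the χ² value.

18.847

With incomplete dominance, a heterozygote × heterozygote cross gives a 1:2:1 phenotypic ratio.
Total ratio parts = 4. Expected numbers out of 170:
  long-rooted: 170 × 1/4 = 42.5
  oval-rooted: 170 × 2/4 = 85
  round-rooted: 170 × 1/4 = 42.5
χ² = Σ (O − E)² / E
  long-rooted: (23 − 42.5)² / 42.5 = 8.9471
  oval-rooted: (84 − 85)² / 85 = 0.0118
  round-rooted: (63 − 42.5)² / 42.5 = 9.8882
χ² = 8.9471 + 0.0118 + 9.8882 = 18.8471 ≈ 18.847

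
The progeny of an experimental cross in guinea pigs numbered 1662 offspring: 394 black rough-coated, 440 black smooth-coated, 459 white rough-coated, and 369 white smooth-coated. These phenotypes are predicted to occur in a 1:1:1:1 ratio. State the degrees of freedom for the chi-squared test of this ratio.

A goodness-of-fit test with 4 phenotype classes has df = 4 − 1 = 3.

3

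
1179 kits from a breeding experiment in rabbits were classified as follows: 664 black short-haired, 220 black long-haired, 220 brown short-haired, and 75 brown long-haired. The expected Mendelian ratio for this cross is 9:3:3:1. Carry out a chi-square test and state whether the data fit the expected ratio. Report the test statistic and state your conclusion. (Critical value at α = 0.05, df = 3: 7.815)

Expected counts for N = 1179 under a 9:3:3:1 ratio (total parts = 16):
  black short-haired: 1179 × 9/16 = 663.1875
  black long-haired: 1179 × 3/16 = 221.0625
  brown short-haired: 1179 × 3/16 = 221.0625
  brown long-haired: 1179 × 1/16 = 73.6875
χ² = Σ (O − E)² / E
  black short-haired: (664 − 663.1875)² / 663.1875 = 0.0010
  black long-haired: (220 − 221.0625)² / 221.0625 = 0.0051
  brown short-haired: (220 − 221.0625)² / 221.0625 = 0.0051
  brown long-haired: (75 − 73.6875)² / 73.6875 = 0.0234
χ² = 0.0010 + 0.0051 + 0.0051 + 0.0234 = 0.0346 ≈ 0.035
Degrees of freedom = 4 − 1 = 3; critical value at α = 0.05 is 7.815.
Since 0.035 < 7.815, we fail to reject the null hypothesis — the data are consistent with the 9:3:3:1 ratio.

0.035; consistent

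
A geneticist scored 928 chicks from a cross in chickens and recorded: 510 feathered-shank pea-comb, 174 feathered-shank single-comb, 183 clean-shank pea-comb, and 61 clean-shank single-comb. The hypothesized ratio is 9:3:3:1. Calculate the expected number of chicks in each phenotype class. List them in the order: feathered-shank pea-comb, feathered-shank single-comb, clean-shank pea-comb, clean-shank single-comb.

The 9:3:3:1 ratio has 16 parts, so with N = 928 the expected counts are:
  feathered-shank pea-comb: 928 × 9/16 = 522
  feathered-shank single-comb: 928 × 3/16 = 174
  clean-shank pea-comb: 928 × 3/16 = 174
  clean-shank single-comb: 928 × 1/16 = 58

522, 174, 174, 58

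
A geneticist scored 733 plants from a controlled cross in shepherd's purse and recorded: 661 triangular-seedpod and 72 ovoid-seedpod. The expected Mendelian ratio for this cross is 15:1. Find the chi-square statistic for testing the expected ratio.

15.967

The 15:1 ratio has 16 parts, so with N = 733 the expected counts are:
  triangular-seedpod: 733 × 15/16 = 687.1875
  ovoid-seedpod: 733 × 1/16 = 45.8125
χ² = Σ (O − E)² / E
  triangular-seedpod: (661 − 687.1875)² / 687.1875 = 0.9980
  ovoid-seedpod: (72 − 45.8125)² / 45.8125 = 14.9694
χ² = 0.9980 + 14.9694 = 15.9674 ≈ 15.967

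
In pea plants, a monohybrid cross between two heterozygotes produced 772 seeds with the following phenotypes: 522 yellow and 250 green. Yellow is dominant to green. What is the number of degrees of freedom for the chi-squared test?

1

For a monohybrid cross between heterozygotes with complete dominance, the expected phenotypic ratio is 3:1.
A goodness-of-fit test with 2 phenotype classes has df = 2 − 1 = 1.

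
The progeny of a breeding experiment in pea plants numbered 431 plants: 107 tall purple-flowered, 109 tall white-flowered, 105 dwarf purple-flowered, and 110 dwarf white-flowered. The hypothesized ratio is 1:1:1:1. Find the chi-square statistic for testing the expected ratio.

0.137

Total ratio parts = 4. Expected numbers out of 431:
  tall purple-flowered: 431 × 1/4 = 107.75
  tall white-flowered: 431 × 1/4 = 107.75
  dwarf purple-flowered: 431 × 1/4 = 107.75
  dwarf white-flowered: 431 × 1/4 = 107.75
χ² = Σ (O − E)² / E
  tall purple-flowered: (107 − 107.75)² / 107.75 = 0.0052
  tall white-flowered: (109 − 107.75)² / 107.75 = 0.0145
  dwarf purple-flowered: (105 − 107.75)² / 107.75 = 0.0702
  dwarf white-flowered: (110 − 107.75)² / 107.75 = 0.0470
χ² = 0.0052 + 0.0145 + 0.0702 + 0.0470 = 0.1369 ≈ 0.137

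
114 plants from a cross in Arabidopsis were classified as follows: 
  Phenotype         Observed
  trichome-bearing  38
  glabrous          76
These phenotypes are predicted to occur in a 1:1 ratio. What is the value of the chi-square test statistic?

The 1:1 ratio has 2 parts, so with N = 114 the expected counts are:
  trichome-bearing: 114 × 1/2 = 57
  glabrous: 114 × 1/2 = 57
χ² = Σ (O − E)² / E
  trichome-bearing: (38 − 57)² / 57 = 6.3333
  glabrous: (76 − 57)² / 57 = 6.3333
χ² = 6.3333 + 6.3333 = 12.6666 ≈ 12.667

12.667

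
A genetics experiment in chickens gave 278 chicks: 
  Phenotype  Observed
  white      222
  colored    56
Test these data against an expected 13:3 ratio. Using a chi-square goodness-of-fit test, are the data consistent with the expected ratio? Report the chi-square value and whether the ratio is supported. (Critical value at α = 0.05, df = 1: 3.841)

The 13:3 ratio has 16 parts, so with N = 278 the expected counts are:
  white: 278 × 13/16 = 225.875
  colored: 278 × 3/16 = 52.125
χ² = Σ (O − E)² / E
  white: (222 − 225.875)² / 225.875 = 0.0665
  colored: (56 − 52.125)² / 52.125 = 0.2881
χ² = 0.0665 + 0.2881 = 0.3546 ≈ 0.355
Degrees of freedom = 2 − 1 = 1; critical value at α = 0.05 is 3.841.
Since 0.355 < 3.841, we fail to reject the null hypothesis — the data are consistent with the 13:3 ratio.

0.355; consistent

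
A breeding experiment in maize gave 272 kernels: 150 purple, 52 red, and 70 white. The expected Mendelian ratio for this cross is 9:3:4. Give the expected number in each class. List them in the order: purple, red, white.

153, 51, 68

Under the 9:3:4 hypothesis (Σ ratio = 16, N = 272):
  purple: 272 × 9/16 = 153
  red: 272 × 3/16 = 51
  white: 272 × 4/16 = 68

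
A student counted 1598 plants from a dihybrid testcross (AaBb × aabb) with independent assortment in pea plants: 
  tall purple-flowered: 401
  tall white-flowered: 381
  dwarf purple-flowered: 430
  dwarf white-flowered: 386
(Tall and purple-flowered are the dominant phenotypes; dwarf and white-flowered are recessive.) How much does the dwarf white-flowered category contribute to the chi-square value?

0.456

A dihybrid testcross with independent assortment gives a 1:1:1:1 ratio.
Under the 1:1:1:1 hypothesis (Σ ratio = 4, N = 1598):
  tall purple-flowered: 1598 × 1/4 = 399.5
  tall white-flowered: 1598 × 1/4 = 399.5
  dwarf purple-flowered: 1598 × 1/4 = 399.5
  dwarf white-flowered: 1598 × 1/4 = 399.5
Contribution of dwarf white-flowered: (386 − 399.5)² / 399.5 = 0.4562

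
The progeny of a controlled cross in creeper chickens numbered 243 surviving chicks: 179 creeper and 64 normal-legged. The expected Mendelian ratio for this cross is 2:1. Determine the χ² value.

5.352

The 2:1 ratio has 3 parts, so with N = 243 the expected counts are:
  creeper: 243 × 2/3 = 162
  normal-legged: 243 × 1/3 = 81
χ² = Σ (O − E)² / E
  creeper: (179 − 162)² / 162 = 1.7840
  normal-legged: (64 − 81)² / 81 = 3.5679
χ² = 1.7840 + 3.5679 = 5.3519 ≈ 5.352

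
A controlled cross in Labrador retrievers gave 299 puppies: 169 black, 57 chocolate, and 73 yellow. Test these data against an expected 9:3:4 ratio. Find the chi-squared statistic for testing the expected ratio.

The 9:3:4 ratio has 16 parts, so with N = 299 the expected counts are:
  black: 299 × 9/16 = 168.1875
  chocolate: 299 × 3/16 = 56.0625
  yellow: 299 × 4/16 = 74.75
χ² = Σ (O − E)² / E
  black: (169 − 168.1875)² / 168.1875 = 0.0039
  chocolate: (57 − 56.0625)² / 56.0625 = 0.0157
  yellow: (73 − 74.75)² / 74.75 = 0.0410
χ² = 0.0039 + 0.0157 + 0.0410 = 0.0606 ≈ 0.061

0.061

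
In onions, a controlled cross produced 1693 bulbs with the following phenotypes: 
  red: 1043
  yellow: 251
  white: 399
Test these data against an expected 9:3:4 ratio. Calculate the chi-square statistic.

Total ratio parts = 16. Expected numbers out of 1693:
  red: 1693 × 9/16 = 952.3125
  yellow: 1693 × 3/16 = 317.4375
  white: 1693 × 4/16 = 423.25
χ² = Σ (O − E)² / E
  red: (1043 − 952.3125)² / 952.3125 = 8.6361
  yellow: (251 − 317.4375)² / 317.4375 = 13.9049
  white: (399 − 423.25)² / 423.25 = 1.3894
χ² = 8.6361 + 13.9049 + 1.3894 = 23.9304 ≈ 23.930

23.930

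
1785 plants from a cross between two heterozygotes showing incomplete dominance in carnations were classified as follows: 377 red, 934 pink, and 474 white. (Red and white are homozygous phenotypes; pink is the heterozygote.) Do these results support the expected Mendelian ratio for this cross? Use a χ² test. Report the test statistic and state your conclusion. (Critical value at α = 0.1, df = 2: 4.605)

14.402; not consistent

With incomplete dominance, a heterozygote × heterozygote cross gives a 1:2:1 phenotypic ratio.
Under the 1:2:1 hypothesis (Σ ratio = 4, N = 1785):
  red: 1785 × 1/4 = 446.25
  pink: 1785 × 2/4 = 892.5
  white: 1785 × 1/4 = 446.25
χ² = Σ (O − E)² / E
  red: (377 − 446.25)² / 446.25 = 10.7464
  pink: (934 − 892.5)² / 892.5 = 1.9297
  white: (474 − 446.25)² / 446.25 = 1.7256
χ² = 10.7464 + 1.9297 + 1.7256 = 14.4017 ≈ 14.402
Degrees of freedom = 3 − 1 = 2; critical value at α = 0.1 is 4.605.
Since 14.402 > 4.605, we reject the null hypothesis — the data do not fit the 1:2:1 ratio.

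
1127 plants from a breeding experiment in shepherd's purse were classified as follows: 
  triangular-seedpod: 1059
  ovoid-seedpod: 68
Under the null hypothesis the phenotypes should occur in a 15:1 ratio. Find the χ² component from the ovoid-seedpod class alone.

Total ratio parts = 16. Expected numbers out of 1127:
  triangular-seedpod: 1127 × 15/16 = 1056.5625
  ovoid-seedpod: 1127 × 1/16 = 70.4375
Contribution of ovoid-seedpod: (68 − 70.4375)² / 70.4375 = 0.0844

0.084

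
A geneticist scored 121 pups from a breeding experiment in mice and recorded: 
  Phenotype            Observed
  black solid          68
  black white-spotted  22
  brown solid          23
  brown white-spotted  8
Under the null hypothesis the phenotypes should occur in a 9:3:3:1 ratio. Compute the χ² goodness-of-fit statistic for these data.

Total ratio parts = 16. Expected numbers out of 121:
  black solid: 121 × 9/16 = 68.0625
  black white-spotted: 121 × 3/16 = 22.6875
  brown solid: 121 × 3/16 = 22.6875
  brown white-spotted: 121 × 1/16 = 7.5625
χ² = Σ (O − E)² / E
  black solid: (68 − 68.0625)² / 68.0625 = 0.0001
  black white-spotted: (22 − 22.6875)² / 22.6875 = 0.0208
  brown solid: (23 − 22.6875)² / 22.6875 = 0.0043
  brown white-spotted: (8 − 7.5625)² / 7.5625 = 0.0253
χ² = 0.0001 + 0.0208 + 0.0043 + 0.0253 = 0.0505 ≈ 0.051

0.051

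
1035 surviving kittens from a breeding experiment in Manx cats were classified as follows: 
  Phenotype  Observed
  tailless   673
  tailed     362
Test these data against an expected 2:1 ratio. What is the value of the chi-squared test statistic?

Under the 2:1 hypothesis (Σ ratio = 3, N = 1035):
  tailless: 1035 × 2/3 = 690
  tailed: 1035 × 1/3 = 345
χ² = Σ (O − E)² / E
  tailless: (673 − 690)² / 690 = 0.4188
  tailed: (362 − 345)² / 345 = 0.8377
χ² = 0.4188 + 0.8377 = 1.2565 ≈ 1.257

1.257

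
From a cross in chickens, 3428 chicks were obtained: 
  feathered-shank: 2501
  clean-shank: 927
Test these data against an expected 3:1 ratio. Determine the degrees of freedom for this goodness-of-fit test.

A goodness-of-fit test with 2 phenotype classes has df = 2 − 1 = 1.

1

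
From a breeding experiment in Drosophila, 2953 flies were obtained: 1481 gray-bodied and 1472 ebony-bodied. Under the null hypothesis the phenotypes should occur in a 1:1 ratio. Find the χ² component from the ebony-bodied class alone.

0.014

The 1:1 ratio has 2 parts, so with N = 2953 the expected counts are:
  gray-bodied: 2953 × 1/2 = 1476.5
  ebony-bodied: 2953 × 1/2 = 1476.5
Contribution of ebony-bodied: (1472 − 1476.5)² / 1476.5 = 0.0137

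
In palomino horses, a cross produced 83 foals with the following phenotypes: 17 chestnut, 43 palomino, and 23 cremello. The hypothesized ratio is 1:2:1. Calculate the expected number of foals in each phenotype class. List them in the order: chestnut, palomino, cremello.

The 1:2:1 ratio has 4 parts, so with N = 83 the expected counts are:
  chestnut: 83 × 1/4 = 20.75
  palomino: 83 × 2/4 = 41.5
  cremello: 83 × 1/4 = 20.75

20.75, 41.5, 20.75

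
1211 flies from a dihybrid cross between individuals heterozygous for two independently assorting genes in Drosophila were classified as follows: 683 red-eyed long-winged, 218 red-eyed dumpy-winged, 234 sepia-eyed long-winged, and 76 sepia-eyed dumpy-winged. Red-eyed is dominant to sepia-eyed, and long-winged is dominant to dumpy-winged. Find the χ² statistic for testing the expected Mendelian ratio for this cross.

A dihybrid F₂ with independent assortment and complete dominance at both loci gives a 9:3:3:1 phenotypic ratio.
Total ratio parts = 16. Expected numbers out of 1211:
  red-eyed long-winged: 1211 × 9/16 = 681.1875
  red-eyed dumpy-winged: 1211 × 3/16 = 227.0625
  sepia-eyed long-winged: 1211 × 3/16 = 227.0625
  sepia-eyed dumpy-winged: 1211 × 1/16 = 75.6875
χ² = Σ (O − E)² / E
  red-eyed long-winged: (683 − 681.1875)² / 681.1875 = 0.0048
  red-eyed dumpy-winged: (218 − 227.0625)² / 227.0625 = 0.3617
  sepia-eyed long-winged: (234 − 227.0625)² / 227.0625 = 0.2120
  sepia-eyed dumpy-winged: (76 − 75.6875)² / 75.6875 = 0.0013
χ² = 0.0048 + 0.3617 + 0.2120 + 0.0013 = 0.5798 ≈ 0.580

0.580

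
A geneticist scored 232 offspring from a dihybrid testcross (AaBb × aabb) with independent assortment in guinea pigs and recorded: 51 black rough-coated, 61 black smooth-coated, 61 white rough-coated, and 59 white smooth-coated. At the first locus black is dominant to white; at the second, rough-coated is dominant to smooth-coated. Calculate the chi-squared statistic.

1.172

A dihybrid testcross with independent assortment gives a 1:1:1:1 ratio.
Expected counts for N = 232 under a 1:1:1:1 ratio (total parts = 4):
  black rough-coated: 232 × 1/4 = 58
  black smooth-coated: 232 × 1/4 = 58
  white rough-coated: 232 × 1/4 = 58
  white smooth-coated: 232 × 1/4 = 58
χ² = Σ (O − E)² / E
  black rough-coated: (51 − 58)² / 58 = 0.8448
  black smooth-coated: (61 − 58)² / 58 = 0.1552
  white rough-coated: (61 − 58)² / 58 = 0.1552
  white smooth-coated: (59 − 58)² / 58 = 0.0172
χ² = 0.8448 + 0.1552 + 0.1552 + 0.0172 = 1.1724 ≈ 1.172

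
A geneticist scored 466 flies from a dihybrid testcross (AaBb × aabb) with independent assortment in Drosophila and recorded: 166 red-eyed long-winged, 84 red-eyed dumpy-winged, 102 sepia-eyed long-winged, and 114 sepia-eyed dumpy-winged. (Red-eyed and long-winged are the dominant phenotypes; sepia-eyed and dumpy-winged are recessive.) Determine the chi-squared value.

A dihybrid testcross with independent assortment gives a 1:1:1:1 ratio.
Total ratio parts = 4. Expected numbers out of 466:
  red-eyed long-winged: 466 × 1/4 = 116.5
  red-eyed dumpy-winged: 466 × 1/4 = 116.5
  sepia-eyed long-winged: 466 × 1/4 = 116.5
  sepia-eyed dumpy-winged: 466 × 1/4 = 116.5
χ² = Σ (O − E)² / E
  red-eyed long-winged: (166 − 116.5)² / 116.5 = 21.0322
  red-eyed dumpy-winged: (84 − 116.5)² / 116.5 = 9.0665
  sepia-eyed long-winged: (102 − 116.5)² / 116.5 = 1.8047
  sepia-eyed dumpy-winged: (114 − 116.5)² / 116.5 = 0.0536
χ² = 21.0322 + 9.0665 + 1.8047 + 0.0536 = 31.957

31.957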